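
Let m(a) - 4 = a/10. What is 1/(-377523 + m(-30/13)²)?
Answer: -169/63798986 ≈ -2.6489e-6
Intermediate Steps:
m(a) = 4 + a/10
1/(-377523 + m(-30/13)²) = 1/(-377523 + (4 + (-30/13)/10)²) = 1/(-377523 + (4 + (-30*1/13)/10)²) = 1/(-377523 + (4 + (⅒)*(-30/13))²) = 1/(-377523 + (4 - 3/13)²) = 1/(-377523 + (49/13)²) = 1/(-377523 + 2401/169) = 1/(-63798986/169) = -169/63798986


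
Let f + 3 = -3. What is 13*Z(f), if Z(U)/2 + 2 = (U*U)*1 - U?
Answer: 1040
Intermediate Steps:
f = -6 (f = -3 - 3 = -6)
Z(U) = -4 - 2*U + 2*U² (Z(U) = -4 + 2*((U*U)*1 - U) = -4 + 2*(U²*1 - U) = -4 + 2*(U² - U) = -4 + (-2*U + 2*U²) = -4 - 2*U + 2*U²)
13*Z(f) = 13*(-4 - 2*(-6) + 2*(-6)²) = 13*(-4 + 12 + 2*36) = 13*(-4 + 12 + 72) = 13*80 = 1040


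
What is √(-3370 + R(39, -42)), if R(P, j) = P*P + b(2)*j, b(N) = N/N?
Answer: I*√1891 ≈ 43.486*I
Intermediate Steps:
b(N) = 1
R(P, j) = j + P² (R(P, j) = P*P + 1*j = P² + j = j + P²)
√(-3370 + R(39, -42)) = √(-3370 + (-42 + 39²)) = √(-3370 + (-42 + 1521)) = √(-3370 + 1479) = √(-1891) = I*√1891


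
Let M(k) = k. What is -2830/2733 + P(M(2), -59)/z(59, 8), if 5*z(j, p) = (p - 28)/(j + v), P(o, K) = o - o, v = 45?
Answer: -2830/2733 ≈ -1.0355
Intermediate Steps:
P(o, K) = 0
z(j, p) = (-28 + p)/(5*(45 + j)) (z(j, p) = ((p - 28)/(j + 45))/5 = ((-28 + p)/(45 + j))/5 = (-28 + p)/(5*(45 + j)))
-2830/2733 + P(M(2), -59)/z(59, 8) = -2830/2733 + 0/(((-28 + 8)/(5*(45 + 59)))) = -2830*1/2733 + 0/(((1/5)*(-20)/104)) = -2830/2733 + 0/(((1/5)*(1/104)*(-20))) = -2830/2733 + 0/(-1/26) = -2830/2733 + 0*(-26) = -2830/2733 + 0 = -2830/2733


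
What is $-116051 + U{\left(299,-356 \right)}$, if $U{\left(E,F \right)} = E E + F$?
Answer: $-27006$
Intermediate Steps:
$U{\left(E,F \right)} = F + E^{2}$ ($U{\left(E,F \right)} = E^{2} + F = F + E^{2}$)
$-116051 + U{\left(299,-356 \right)} = -116051 - \left(356 - 299^{2}\right) = -116051 + \left(-356 + 89401\right) = -116051 + 89045 = -27006$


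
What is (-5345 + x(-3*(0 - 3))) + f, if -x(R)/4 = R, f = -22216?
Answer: -27597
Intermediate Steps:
x(R) = -4*R
(-5345 + x(-3*(0 - 3))) + f = (-5345 - (-12)*(0 - 3)) - 22216 = (-5345 - (-12)*(-3)) - 22216 = (-5345 - 4*9) - 22216 = (-5345 - 36) - 22216 = -5381 - 22216 = -27597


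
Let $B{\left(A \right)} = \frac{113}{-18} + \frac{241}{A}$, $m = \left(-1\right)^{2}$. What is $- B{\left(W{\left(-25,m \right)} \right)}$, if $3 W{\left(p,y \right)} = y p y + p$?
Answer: $\frac{4666}{225} \approx 20.738$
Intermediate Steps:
$m = 1$
$W{\left(p,y \right)} = \frac{p}{3} + \frac{p y^{2}}{3}$ ($W{\left(p,y \right)} = \frac{y p y + p}{3} = \frac{p y y + p}{3} = \frac{p y^{2} + p}{3} = \frac{p + p y^{2}}{3} = \frac{p}{3} + \frac{p y^{2}}{3}$)
$B{\left(A \right)} = - \frac{113}{18} + \frac{241}{A}$ ($B{\left(A \right)} = 113 \left(- \frac{1}{18}\right) + \frac{241}{A} = - \frac{113}{18} + \frac{241}{A}$)
$- B{\left(W{\left(-25,m \right)} \right)} = - (- \frac{113}{18} + \frac{241}{\frac{1}{3} \left(-25\right) \left(1 + 1^{2}\right)}) = - (- \frac{113}{18} + \frac{241}{\frac{1}{3} \left(-25\right) \left(1 + 1\right)}) = - (- \frac{113}{18} + \frac{241}{\frac{1}{3} \left(-25\right) 2}) = - (- \frac{113}{18} + \frac{241}{- \frac{50}{3}}) = - (- \frac{113}{18} + 241 \left(- \frac{3}{50}\right)) = - (- \frac{113}{18} - \frac{723}{50}) = \left(-1\right) \left(- \frac{4666}{225}\right) = \frac{4666}{225}$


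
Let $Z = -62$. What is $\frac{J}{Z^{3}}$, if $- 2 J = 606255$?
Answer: $\frac{606255}{476656} \approx 1.2719$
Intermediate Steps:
$J = - \frac{606255}{2}$ ($J = \left(- \frac{1}{2}\right) 606255 = - \frac{606255}{2} \approx -3.0313 \cdot 10^{5}$)
$\frac{J}{Z^{3}} = - \frac{606255}{2 \left(-62\right)^{3}} = - \frac{606255}{2 \left(-238328\right)} = \left(- \frac{606255}{2}\right) \left(- \frac{1}{238328}\right) = \frac{606255}{476656}$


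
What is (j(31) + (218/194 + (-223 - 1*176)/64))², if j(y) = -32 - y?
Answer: 178786054561/38539264 ≈ 4639.1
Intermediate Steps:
(j(31) + (218/194 + (-223 - 1*176)/64))² = ((-32 - 1*31) + (218/194 + (-223 - 1*176)/64))² = ((-32 - 31) + (218*(1/194) + (-223 - 176)*(1/64)))² = (-63 + (109/97 - 399*1/64))² = (-63 + (109/97 - 399/64))² = (-63 - 31727/6208)² = (-422831/6208)² = 178786054561/38539264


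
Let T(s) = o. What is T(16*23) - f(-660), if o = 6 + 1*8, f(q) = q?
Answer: 674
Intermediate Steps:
o = 14 (o = 6 + 8 = 14)
T(s) = 14
T(16*23) - f(-660) = 14 - 1*(-660) = 14 + 660 = 674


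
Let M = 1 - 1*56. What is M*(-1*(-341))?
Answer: -18755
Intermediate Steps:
M = -55 (M = 1 - 56 = -55)
M*(-1*(-341)) = -(-55)*(-341) = -55*341 = -18755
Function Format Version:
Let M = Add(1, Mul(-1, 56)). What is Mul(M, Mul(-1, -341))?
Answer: -18755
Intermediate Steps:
M = -55 (M = Add(1, -56) = -55)
Mul(M, Mul(-1, -341)) = Mul(-55, Mul(-1, -341)) = Mul(-55, 341) = -18755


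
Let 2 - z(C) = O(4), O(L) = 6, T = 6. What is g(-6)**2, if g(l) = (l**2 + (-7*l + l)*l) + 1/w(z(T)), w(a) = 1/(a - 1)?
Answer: 34225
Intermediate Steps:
z(C) = -4 (z(C) = 2 - 1*6 = 2 - 6 = -4)
w(a) = 1/(-1 + a)
g(l) = -5 - 5*l**2 (g(l) = (l**2 + (-7*l + l)*l) + 1/(1/(-1 - 4)) = (l**2 + (-6*l)*l) + 1/(1/(-5)) = (l**2 - 6*l**2) + 1/(-1/5) = -5*l**2 - 5 = -5 - 5*l**2)
g(-6)**2 = (-5 - 5*(-6)**2)**2 = (-5 - 5*36)**2 = (-5 - 180)**2 = (-185)**2 = 34225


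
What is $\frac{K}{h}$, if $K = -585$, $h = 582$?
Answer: $- \frac{195}{194} \approx -1.0052$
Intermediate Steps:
$\frac{K}{h} = - \frac{585}{582} = \left(-585\right) \frac{1}{582} = - \frac{195}{194}$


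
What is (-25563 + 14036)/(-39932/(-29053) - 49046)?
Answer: 334893931/1424893506 ≈ 0.23503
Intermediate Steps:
(-25563 + 14036)/(-39932/(-29053) - 49046) = -11527/(-39932*(-1/29053) - 49046) = -11527/(39932/29053 - 49046) = -11527/(-1424893506/29053) = -11527*(-29053/1424893506) = 334893931/1424893506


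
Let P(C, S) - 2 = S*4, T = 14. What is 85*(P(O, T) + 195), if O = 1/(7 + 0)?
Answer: 21505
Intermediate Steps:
O = 1/7 ≈ 0.14286
P(C, S) = 2 + 4*S (P(C, S) = 2 + S*4 = 2 + 4*S)
85*(P(O, T) + 195) = 85*((2 + 4*14) + 195) = 85*((2 + 56) + 195) = 85*(58 + 195) = 85*253 = 21505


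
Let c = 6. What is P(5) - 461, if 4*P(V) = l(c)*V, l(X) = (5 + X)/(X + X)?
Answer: -22073/48 ≈ -459.85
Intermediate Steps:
l(X) = (5 + X)/(2*X) (l(X) = (5 + X)/((2*X)) = (5 + X)*(1/(2*X)) = (5 + X)/(2*X))
P(V) = 11*V/48 (P(V) = (((1/2)*(5 + 6)/6)*V)/4 = (((1/2)*(1/6)*11)*V)/4 = (11*V/12)/4 = 11*V/48)
P(5) - 461 = (11/48)*5 - 461 = 55/48 - 461 = -22073/48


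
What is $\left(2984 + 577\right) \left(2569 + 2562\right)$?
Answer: $18271491$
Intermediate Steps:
$\left(2984 + 577\right) \left(2569 + 2562\right) = 3561 \cdot 5131 = 18271491$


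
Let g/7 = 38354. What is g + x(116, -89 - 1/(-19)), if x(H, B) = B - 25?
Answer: 5098917/19 ≈ 2.6836e+5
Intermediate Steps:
g = 268478 (g = 7*38354 = 268478)
x(H, B) = -25 + B
g + x(116, -89 - 1/(-19)) = 268478 + (-25 + (-89 - 1/(-19))) = 268478 + (-25 + (-89 - 1*(-1/19))) = 268478 + (-25 + (-89 + 1/19)) = 268478 + (-25 - 1690/19) = 268478 - 2165/19 = 5098917/19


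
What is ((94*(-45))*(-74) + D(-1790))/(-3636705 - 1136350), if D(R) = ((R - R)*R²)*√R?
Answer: -62604/954611 ≈ -0.065581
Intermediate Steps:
D(R) = 0 (D(R) = (0*R²)*√R = 0*√R = 0)
((94*(-45))*(-74) + D(-1790))/(-3636705 - 1136350) = ((94*(-45))*(-74) + 0)/(-3636705 - 1136350) = (-4230*(-74) + 0)/(-4773055) = (313020 + 0)*(-1/4773055) = 313020*(-1/4773055) = -62604/954611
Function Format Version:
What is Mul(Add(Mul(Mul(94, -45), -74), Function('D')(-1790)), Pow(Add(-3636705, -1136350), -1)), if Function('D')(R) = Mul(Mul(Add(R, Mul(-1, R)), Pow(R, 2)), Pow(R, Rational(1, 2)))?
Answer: Rational(-62604, 954611) ≈ -0.065581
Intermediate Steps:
Function('D')(R) = 0 (Function('D')(R) = Mul(Mul(0, Pow(R, 2)), Pow(R, Rational(1, 2))) = Mul(0, Pow(R, Rational(1, 2))) = 0)
Mul(Add(Mul(Mul(94, -45), -74), Function('D')(-1790)), Pow(Add(-3636705, -1136350), -1)) = Mul(Add(Mul(Mul(94, -45), -74), 0), Pow(Add(-3636705, -1136350), -1)) = Mul(Add(Mul(-4230, -74), 0), Pow(-4773055, -1)) = Mul(Add(313020, 0), Rational(-1, 4773055)) = Mul(313020, Rational(-1, 4773055)) = Rational(-62604, 954611)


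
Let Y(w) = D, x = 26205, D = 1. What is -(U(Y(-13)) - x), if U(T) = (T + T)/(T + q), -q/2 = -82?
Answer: 4323823/165 ≈ 26205.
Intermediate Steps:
Y(w) = 1
q = 164 (q = -2*(-82) = 164)
U(T) = 2*T/(164 + T) (U(T) = (T + T)/(T + 164) = (2*T)/(164 + T) = 2*T/(164 + T))
-(U(Y(-13)) - x) = -(2*1/(164 + 1) - 1*26205) = -(2*1/165 - 26205) = -(2*1*(1/165) - 26205) = -(2/165 - 26205) = -1*(-4323823/165) = 4323823/165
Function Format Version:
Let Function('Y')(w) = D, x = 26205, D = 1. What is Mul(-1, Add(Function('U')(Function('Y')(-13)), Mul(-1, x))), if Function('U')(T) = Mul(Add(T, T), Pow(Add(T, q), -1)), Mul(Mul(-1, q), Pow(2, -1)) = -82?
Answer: Rational(4323823, 165) ≈ 26205.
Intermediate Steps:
Function('Y')(w) = 1
q = 164 (q = Mul(-2, -82) = 164)
Function('U')(T) = Mul(2, T, Pow(Add(164, T), -1)) (Function('U')(T) = Mul(Add(T, T), Pow(Add(T, 164), -1)) = Mul(Mul(2, T), Pow(Add(164, T), -1)) = Mul(2, T, Pow(Add(164, T), -1)))
Mul(-1, Add(Function('U')(Function('Y')(-13)), Mul(-1, x))) = Mul(-1, Add(Mul(2, 1, Pow(Add(164, 1), -1)), Mul(-1, 26205))) = Mul(-1, Add(Mul(2, 1, Pow(165, -1)), -26205)) = Mul(-1, Add(Mul(2, 1, Rational(1, 165)), -26205)) = Mul(-1, Add(Rational(2, 165), -26205)) = Mul(-1, Rational(-4323823, 165)) = Rational(4323823, 165)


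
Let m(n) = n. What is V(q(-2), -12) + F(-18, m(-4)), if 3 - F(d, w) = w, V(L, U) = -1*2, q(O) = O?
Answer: 5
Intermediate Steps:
V(L, U) = -2
F(d, w) = 3 - w
V(q(-2), -12) + F(-18, m(-4)) = -2 + (3 - 1*(-4)) = -2 + (3 + 4) = -2 + 7 = 5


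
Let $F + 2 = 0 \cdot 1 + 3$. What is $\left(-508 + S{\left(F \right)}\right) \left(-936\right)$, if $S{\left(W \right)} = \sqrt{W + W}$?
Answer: $475488 - 936 \sqrt{2} \approx 4.7416 \cdot 10^{5}$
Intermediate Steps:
$F = 1$ ($F = -2 + \left(0 \cdot 1 + 3\right) = -2 + \left(0 + 3\right) = -2 + 3 = 1$)
$S{\left(W \right)} = \sqrt{2} \sqrt{W}$ ($S{\left(W \right)} = \sqrt{2 W} = \sqrt{2} \sqrt{W}$)
$\left(-508 + S{\left(F \right)}\right) \left(-936\right) = \left(-508 + \sqrt{2} \sqrt{1}\right) \left(-936\right) = \left(-508 + \sqrt{2} \cdot 1\right) \left(-936\right) = \left(-508 + \sqrt{2}\right) \left(-936\right) = 475488 - 936 \sqrt{2}$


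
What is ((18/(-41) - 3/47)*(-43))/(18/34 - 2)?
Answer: -708339/48175 ≈ -14.703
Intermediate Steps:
((18/(-41) - 3/47)*(-43))/(18/34 - 2) = ((18*(-1/41) - 3*1/47)*(-43))/(18*(1/34) - 2) = ((-18/41 - 3/47)*(-43))/(9/17 - 2) = (-969/1927*(-43))/(-25/17) = (41667/1927)*(-17/25) = -708339/48175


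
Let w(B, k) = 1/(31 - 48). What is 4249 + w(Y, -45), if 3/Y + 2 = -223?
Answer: 72232/17 ≈ 4248.9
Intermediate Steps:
Y = -1/75 (Y = 3/(-2 - 223) = 3/(-225) = 3*(-1/225) = -1/75 ≈ -0.013333)
w(B, k) = -1/17 (w(B, k) = 1/(-17) = -1/17)
4249 + w(Y, -45) = 4249 - 1/17 = 72232/17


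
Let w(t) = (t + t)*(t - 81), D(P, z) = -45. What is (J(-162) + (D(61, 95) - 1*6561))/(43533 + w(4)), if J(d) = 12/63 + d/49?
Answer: -971540/6308799 ≈ -0.15400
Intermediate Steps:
J(d) = 4/21 + d/49 (J(d) = 12*(1/63) + d*(1/49) = 4/21 + d/49)
w(t) = 2*t*(-81 + t) (w(t) = (2*t)*(-81 + t) = 2*t*(-81 + t))
(J(-162) + (D(61, 95) - 1*6561))/(43533 + w(4)) = ((4/21 + (1/49)*(-162)) + (-45 - 1*6561))/(43533 + 2*4*(-81 + 4)) = ((4/21 - 162/49) + (-45 - 6561))/(43533 + 2*4*(-77)) = (-458/147 - 6606)/(43533 - 616) = -971540/147/42917 = -971540/147*1/42917 = -971540/6308799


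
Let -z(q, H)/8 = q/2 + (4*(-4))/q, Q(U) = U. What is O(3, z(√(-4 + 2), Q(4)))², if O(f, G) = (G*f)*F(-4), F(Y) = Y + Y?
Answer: -5326848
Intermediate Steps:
F(Y) = 2*Y
z(q, H) = -4*q + 128/q (z(q, H) = -8*(q/2 + (4*(-4))/q) = -8*(q*(½) - 16/q) = -8*(q/2 - 16/q) = -4*q + 128/q)
O(f, G) = -8*G*f (O(f, G) = (G*f)*(2*(-4)) = (G*f)*(-8) = -8*G*f)
O(3, z(√(-4 + 2), Q(4)))² = (-8*(-4*√(-4 + 2) + 128/(√(-4 + 2)))*3)² = (-8*(-4*I*√2 + 128/(√(-2)))*3)² = (-8*(-4*I*√2 + 128/((I*√2)))*3)² = (-8*(-4*I*√2 + 128*(-I*√2/2))*3)² = (-8*(-4*I*√2 - 64*I*√2)*3)² = (-8*(-68*I*√2)*3)² = (1632*I*√2)² = -5326848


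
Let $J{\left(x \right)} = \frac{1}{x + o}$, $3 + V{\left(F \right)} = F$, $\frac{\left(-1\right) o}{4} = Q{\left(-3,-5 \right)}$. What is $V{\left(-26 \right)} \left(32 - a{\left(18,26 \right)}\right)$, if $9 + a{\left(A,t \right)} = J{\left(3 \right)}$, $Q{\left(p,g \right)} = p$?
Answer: $- \frac{17806}{15} \approx -1187.1$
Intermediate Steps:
$o = 12$ ($o = \left(-4\right) \left(-3\right) = 12$)
$V{\left(F \right)} = -3 + F$
$J{\left(x \right)} = \frac{1}{12 + x}$ ($J{\left(x \right)} = \frac{1}{x + 12} = \frac{1}{12 + x}$)
$a{\left(A,t \right)} = - \frac{134}{15}$ ($a{\left(A,t \right)} = -9 + \frac{1}{12 + 3} = -9 + \frac{1}{15} = - \frac{134}{15}$)
$V{\left(-26 \right)} \left(32 - a{\left(18,26 \right)}\right) = \left(-3 - 26\right) \left(32 - - \frac{134}{15}\right) = - 29 \left(32 + \frac{134}{15}\right) = \left(-29\right) \frac{614}{15} = - \frac{17806}{15}$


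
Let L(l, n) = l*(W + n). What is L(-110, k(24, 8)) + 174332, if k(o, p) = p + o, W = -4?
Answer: 171252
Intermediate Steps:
k(o, p) = o + p
L(l, n) = l*(-4 + n)
L(-110, k(24, 8)) + 174332 = -110*(-4 + (24 + 8)) + 174332 = -110*(-4 + 32) + 174332 = -110*28 + 174332 = -3080 + 174332 = 171252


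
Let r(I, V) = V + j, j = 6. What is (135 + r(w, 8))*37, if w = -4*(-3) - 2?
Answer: 5513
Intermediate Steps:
w = 10 (w = 12 - 2 = 10)
r(I, V) = 6 + V (r(I, V) = V + 6 = 6 + V)
(135 + r(w, 8))*37 = (135 + (6 + 8))*37 = (135 + 14)*37 = 149*37 = 5513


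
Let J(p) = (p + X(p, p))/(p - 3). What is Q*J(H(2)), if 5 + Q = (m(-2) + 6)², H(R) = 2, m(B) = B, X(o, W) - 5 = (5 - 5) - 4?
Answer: -33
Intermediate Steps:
X(o, W) = 1 (X(o, W) = 5 + ((5 - 5) - 4) = 5 + (0 - 4) = 5 - 4 = 1)
J(p) = (1 + p)/(-3 + p) (J(p) = (p + 1)/(p - 3) = (1 + p)/(-3 + p))
Q = 11 (Q = -5 + (-2 + 6)² = -5 + 4² = -5 + 16 = 11)
Q*J(H(2)) = 11*((1 + 2)/(-3 + 2)) = 11*(3/(-1)) = 11*(-1*3) = 11*(-3) = -33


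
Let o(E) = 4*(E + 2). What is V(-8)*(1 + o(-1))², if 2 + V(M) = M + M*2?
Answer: -650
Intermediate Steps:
o(E) = 8 + 4*E (o(E) = 4*(2 + E) = 8 + 4*E)
V(M) = -2 + 3*M (V(M) = -2 + (M + M*2) = -2 + (M + 2*M) = -2 + 3*M)
V(-8)*(1 + o(-1))² = (-2 + 3*(-8))*(1 + (8 + 4*(-1)))² = (-2 - 24)*(1 + (8 - 4))² = -26*(1 + 4)² = -26*5² = -26*25 = -650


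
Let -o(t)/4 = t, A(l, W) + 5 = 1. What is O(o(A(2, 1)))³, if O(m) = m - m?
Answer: 0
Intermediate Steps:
A(l, W) = -4 (A(l, W) = -5 + 1 = -4)
o(t) = -4*t
O(m) = 0
O(o(A(2, 1)))³ = 0³ = 0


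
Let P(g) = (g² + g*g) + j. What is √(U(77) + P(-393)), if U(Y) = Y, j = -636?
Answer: √308339 ≈ 555.28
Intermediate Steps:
P(g) = -636 + 2*g² (P(g) = (g² + g*g) - 636 = (g² + g²) - 636 = 2*g² - 636 = -636 + 2*g²)
√(U(77) + P(-393)) = √(77 + (-636 + 2*(-393)²)) = √(77 + (-636 + 2*154449)) = √(77 + (-636 + 308898)) = √(77 + 308262) = √308339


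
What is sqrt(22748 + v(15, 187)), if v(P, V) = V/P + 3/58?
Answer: sqrt(17227436370)/870 ≈ 150.87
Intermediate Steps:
v(P, V) = 3/58 + V/P (v(P, V) = V/P + 3*(1/58) = V/P + 3/58 = 3/58 + V/P)
sqrt(22748 + v(15, 187)) = sqrt(22748 + (3/58 + 187/15)) = sqrt(22748 + 10891/870) = sqrt(19801651/870) = sqrt(17227436370)/870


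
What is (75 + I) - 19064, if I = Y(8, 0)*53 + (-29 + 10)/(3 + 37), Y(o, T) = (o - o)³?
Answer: -759579/40 ≈ -18989.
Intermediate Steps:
Y(o, T) = 0 (Y(o, T) = 0³ = 0)
I = -19/40 (I = 0*53 + (-29 + 10)/(3 + 37) = 0 - 19/40 = -19/40 ≈ -0.47500)
(75 + I) - 19064 = (75 - 19/40) - 19064 = 2981/40 - 19064 = -759579/40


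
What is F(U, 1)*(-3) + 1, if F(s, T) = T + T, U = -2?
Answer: -5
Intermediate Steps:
F(s, T) = 2*T
F(U, 1)*(-3) + 1 = (2*1)*(-3) + 1 = 2*(-3) + 1 = -6 + 1 = -5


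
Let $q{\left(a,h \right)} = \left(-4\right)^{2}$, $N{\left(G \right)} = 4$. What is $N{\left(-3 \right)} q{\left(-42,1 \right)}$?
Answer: $64$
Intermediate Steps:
$q{\left(a,h \right)} = 16$
$N{\left(-3 \right)} q{\left(-42,1 \right)} = 4 \cdot 16 = 64$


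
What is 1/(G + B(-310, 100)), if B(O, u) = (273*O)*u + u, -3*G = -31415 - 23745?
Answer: -3/25333540 ≈ -1.1842e-7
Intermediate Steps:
G = 55160/3 (G = -(-31415 - 23745)/3 = -⅓*(-55160) = 55160/3 ≈ 18387.)
B(O, u) = u + 273*O*u (B(O, u) = 273*O*u + u = u + 273*O*u)
1/(G + B(-310, 100)) = 1/(55160/3 + 100*(1 + 273*(-310))) = 1/(55160/3 + 100*(1 - 84630)) = 1/(55160/3 + 100*(-84629)) = 1/(55160/3 - 8462900) = 1/(-25333540/3) = -3/25333540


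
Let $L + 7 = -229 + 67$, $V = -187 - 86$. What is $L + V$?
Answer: $-442$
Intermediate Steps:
$V = -273$ ($V = -187 - 86 = -273$)
$L = -169$ ($L = -7 + \left(-229 + 67\right) = -7 - 162 = -169$)
$L + V = -169 - 273 = -442$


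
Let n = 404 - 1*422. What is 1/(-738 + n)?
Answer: -1/756 ≈ -0.0013228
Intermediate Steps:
n = -18 (n = 404 - 422 = -18)
1/(-738 + n) = 1/(-738 - 18) = 1/(-756) = -1/756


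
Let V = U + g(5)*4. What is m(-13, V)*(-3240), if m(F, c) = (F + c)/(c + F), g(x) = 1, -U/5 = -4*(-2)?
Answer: -3240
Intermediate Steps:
U = -40 (U = -(-20)*(-2) = -5*8 = -40)
V = -36 (V = -40 + 1*4 = -40 + 4 = -36)
m(F, c) = 1 (m(F, c) = (F + c)/(F + c) = 1)
m(-13, V)*(-3240) = 1*(-3240) = -3240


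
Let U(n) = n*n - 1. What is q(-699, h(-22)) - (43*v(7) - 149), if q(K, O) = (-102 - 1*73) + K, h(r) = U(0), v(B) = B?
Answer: -1026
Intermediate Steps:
U(n) = -1 + n² (U(n) = n² - 1 = -1 + n²)
h(r) = -1 (h(r) = -1 + 0² = -1 + 0 = -1)
q(K, O) = -175 + K (q(K, O) = (-102 - 73) + K = -175 + K)
q(-699, h(-22)) - (43*v(7) - 149) = (-175 - 699) - (43*7 - 149) = -874 - (301 - 149) = -874 - 1*152 = -874 - 152 = -1026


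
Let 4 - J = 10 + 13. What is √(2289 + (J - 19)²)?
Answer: √3733 ≈ 61.098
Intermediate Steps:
J = -19 (J = 4 - (10 + 13) = 4 - 1*23 = 4 - 23 = -19)
√(2289 + (J - 19)²) = √(2289 + (-19 - 19)²) = √(2289 + (-38)²) = √(2289 + 1444) = √3733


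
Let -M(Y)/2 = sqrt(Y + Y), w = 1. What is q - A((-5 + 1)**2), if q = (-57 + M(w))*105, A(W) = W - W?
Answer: -5985 - 210*sqrt(2) ≈ -6282.0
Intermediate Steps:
M(Y) = -2*sqrt(2)*sqrt(Y) (M(Y) = -2*sqrt(Y + Y) = -2*sqrt(2)*sqrt(Y))
A(W) = 0
q = -5985 - 210*sqrt(2) (q = (-57 - 2*sqrt(2)*sqrt(1))*105 = (-57 - 2*sqrt(2)*1)*105 = (-57 - 2*sqrt(2))*105 = -5985 - 210*sqrt(2) ≈ -6282.0)
q - A((-5 + 1)**2) = (-5985 - 210*sqrt(2)) - 1*0 = (-5985 - 210*sqrt(2)) + 0 = -5985 - 210*sqrt(2)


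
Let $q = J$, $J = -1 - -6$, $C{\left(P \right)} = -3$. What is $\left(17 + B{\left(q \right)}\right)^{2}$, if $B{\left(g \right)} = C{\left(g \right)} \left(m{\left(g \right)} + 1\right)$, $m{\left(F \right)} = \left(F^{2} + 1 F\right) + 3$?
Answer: $7225$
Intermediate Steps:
$J = 5$ ($J = -1 + 6 = 5$)
$q = 5$
$m{\left(F \right)} = 3 + F + F^{2}$ ($m{\left(F \right)} = \left(F^{2} + F\right) + 3 = \left(F + F^{2}\right) + 3 = 3 + F + F^{2}$)
$B{\left(g \right)} = -12 - 3 g - 3 g^{2}$ ($B{\left(g \right)} = - 3 \left(\left(3 + g + g^{2}\right) + 1\right) = - 3 \left(4 + g + g^{2}\right) = -12 - 3 g - 3 g^{2}$)
$\left(17 + B{\left(q \right)}\right)^{2} = \left(17 - \left(27 + 75\right)\right)^{2} = \left(17 - 102\right)^{2} = \left(-85\right)^{2} = 7225$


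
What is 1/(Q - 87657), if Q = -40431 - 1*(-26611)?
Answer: -1/101477 ≈ -9.8545e-6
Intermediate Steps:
Q = -13820 (Q = -40431 + 26611 = -13820)
1/(Q - 87657) = 1/(-13820 - 87657) = 1/(-101477) = -1/101477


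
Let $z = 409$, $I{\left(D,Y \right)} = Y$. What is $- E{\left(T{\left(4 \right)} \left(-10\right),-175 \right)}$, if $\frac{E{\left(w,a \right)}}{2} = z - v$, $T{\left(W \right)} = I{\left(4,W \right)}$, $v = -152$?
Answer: $-1122$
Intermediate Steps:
$T{\left(W \right)} = W$
$E{\left(w,a \right)} = 1122$ ($E{\left(w,a \right)} = 2 \left(409 - -152\right) = 2 \left(409 + 152\right) = 2 \cdot 561 = 1122$)
$- E{\left(T{\left(4 \right)} \left(-10\right),-175 \right)} = \left(-1\right) 1122 = -1122$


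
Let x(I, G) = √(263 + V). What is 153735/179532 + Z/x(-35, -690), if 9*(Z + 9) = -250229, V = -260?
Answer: 51245/59844 - 250310*√3/27 ≈ -16057.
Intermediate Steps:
x(I, G) = √3 (x(I, G) = √(263 - 260) = √3)
Z = -250310/9 (Z = -9 + (⅑)*(-250229) = -9 - 250229/9 = -250310/9 ≈ -27812.)
153735/179532 + Z/x(-35, -690) = 153735/179532 - 250310*√3/3/9 = 153735*(1/179532) - 250310*√3/27 = 51245/59844 - 250310*√3/27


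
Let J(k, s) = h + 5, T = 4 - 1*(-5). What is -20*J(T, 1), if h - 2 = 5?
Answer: -240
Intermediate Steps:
T = 9 (T = 4 + 5 = 9)
h = 7 (h = 2 + 5 = 7)
J(k, s) = 12 (J(k, s) = 7 + 5 = 12)
-20*J(T, 1) = -20*12 = -240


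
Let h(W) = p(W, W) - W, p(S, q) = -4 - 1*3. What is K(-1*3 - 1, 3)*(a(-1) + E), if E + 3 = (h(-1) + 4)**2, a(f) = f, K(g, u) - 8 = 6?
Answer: 0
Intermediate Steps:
p(S, q) = -7 (p(S, q) = -4 - 3 = -7)
K(g, u) = 14 (K(g, u) = 8 + 6 = 14)
h(W) = -7 - W
E = 1 (E = -3 + ((-7 - 1*(-1)) + 4)**2 = -3 + ((-7 + 1) + 4)**2 = -3 + (-6 + 4)**2 = -3 + (-2)**2 = -3 + 4 = 1)
K(-1*3 - 1, 3)*(a(-1) + E) = 14*(-1 + 1) = 14*0 = 0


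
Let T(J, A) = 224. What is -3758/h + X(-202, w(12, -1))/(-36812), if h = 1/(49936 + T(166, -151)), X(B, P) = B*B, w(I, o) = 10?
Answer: -1734777290041/9203 ≈ -1.8850e+8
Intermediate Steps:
X(B, P) = B**2
h = 1/50160 (h = 1/(49936 + 224) = 1/50160 ≈ 1.9936e-5)
-3758/h + X(-202, w(12, -1))/(-36812) = -3758/1/50160 + (-202)**2/(-36812) = -3758*50160 + 40804*(-1/36812) = -188501280 - 10201/9203 = -1734777290041/9203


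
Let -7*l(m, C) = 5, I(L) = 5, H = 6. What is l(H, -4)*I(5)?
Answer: -25/7 ≈ -3.5714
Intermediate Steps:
l(m, C) = -5/7 (l(m, C) = -1/7*5 = -5/7)
l(H, -4)*I(5) = -5/7*5 = -25/7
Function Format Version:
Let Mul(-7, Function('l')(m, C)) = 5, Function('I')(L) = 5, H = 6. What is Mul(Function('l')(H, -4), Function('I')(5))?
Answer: Rational(-25, 7) ≈ -3.5714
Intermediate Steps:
Function('l')(m, C) = Rational(-5, 7) (Function('l')(m, C) = Mul(Rational(-1, 7), 5) = Rational(-5, 7))
Mul(Function('l')(H, -4), Function('I')(5)) = Mul(Rational(-5, 7), 5) = Rational(-25, 7)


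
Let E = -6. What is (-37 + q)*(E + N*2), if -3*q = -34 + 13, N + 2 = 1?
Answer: 240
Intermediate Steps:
N = -1 (N = -2 + 1 = -1)
q = 7 (q = -(-34 + 13)/3 = -⅓*(-21) = 7)
(-37 + q)*(E + N*2) = (-37 + 7)*(-6 - 1*2) = -30*(-6 - 2) = -30*(-8) = 240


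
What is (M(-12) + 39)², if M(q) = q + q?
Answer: 225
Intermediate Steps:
M(q) = 2*q
(M(-12) + 39)² = (2*(-12) + 39)² = (-24 + 39)² = 15² = 225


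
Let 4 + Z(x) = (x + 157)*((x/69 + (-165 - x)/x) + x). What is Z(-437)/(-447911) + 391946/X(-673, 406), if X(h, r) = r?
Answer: 115044482917025/119203898163 ≈ 965.11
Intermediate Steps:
Z(x) = -4 + (157 + x)*(70*x/69 + (-165 - x)/x) (Z(x) = -4 + (x + 157)*((x/69 + (-165 - x)/x) + x) = -4 + (157 + x)*((x*(1/69) + (-165 - x)/x) + x) = -4 + (157 + x)*((x/69 + (-165 - x)/x) + x) = -4 + (157 + x)*(70*x/69 + (-165 - x)/x))
Z(-437)/(-447911) + 391946/X(-673, 406) = ((1/69)*(-1787445 - 437*(-22494 + 70*(-437)**2 + 10921*(-437)))/(-437))/(-447911) + 391946/406 = ((1/69)*(-1/437)*(-1787445 - 437*(-22494 + 70*190969 - 4772477)))*(-1/447911) + 391946*(1/406) = ((1/69)*(-1/437)*(-1787445 - 437*(-22494 + 13367830 - 4772477)))*(-1/447911) + 195973/203 = ((1/69)*(-1/437)*(-1787445 - 437*8572859))*(-1/447911) + 195973/203 = ((1/69)*(-1/437)*(-1787445 - 3746339383))*(-1/447911) + 195973/203 = ((1/69)*(-1/437)*(-3748126828))*(-1/447911) + 195973/203 = (162962036/1311)*(-1/447911) + 195973/203 = -162962036/587211321 + 195973/203 = 115044482917025/119203898163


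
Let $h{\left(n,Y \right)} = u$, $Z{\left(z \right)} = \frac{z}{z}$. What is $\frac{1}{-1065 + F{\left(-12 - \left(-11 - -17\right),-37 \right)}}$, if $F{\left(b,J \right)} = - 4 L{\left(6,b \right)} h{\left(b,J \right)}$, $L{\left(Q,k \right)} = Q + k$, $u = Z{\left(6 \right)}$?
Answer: $- \frac{1}{1017} \approx -0.00098328$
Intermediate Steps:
$Z{\left(z \right)} = 1$
$u = 1$
$h{\left(n,Y \right)} = 1$
$F{\left(b,J \right)} = -24 - 4 b$ ($F{\left(b,J \right)} = - 4 \left(6 + b\right) 1 = \left(-24 - 4 b\right) 1 = -24 - 4 b$)
$\frac{1}{-1065 + F{\left(-12 - \left(-11 - -17\right),-37 \right)}} = \frac{1}{-1065 - \left(24 + 4 \left(-12 - \left(-11 - -17\right)\right)\right)} = \frac{1}{-1065 - \left(24 + 4 \left(-12 - \left(-11 + 17\right)\right)\right)} = \frac{1}{-1065 - \left(24 + 4 \left(-12 - 6\right)\right)} = \frac{1}{-1065 - -48} = \frac{1}{-1065 + \left(-24 + 72\right)} = \frac{1}{-1065 + 48} = \frac{1}{-1017} = - \frac{1}{1017}$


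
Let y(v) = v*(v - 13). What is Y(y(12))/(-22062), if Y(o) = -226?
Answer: 113/11031 ≈ 0.010244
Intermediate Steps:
y(v) = v*(-13 + v)
Y(y(12))/(-22062) = -226/(-22062) = -226*(-1/22062) = 113/11031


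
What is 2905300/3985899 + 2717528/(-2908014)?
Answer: -397189843912/1931841682431 ≈ -0.20560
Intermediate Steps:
2905300/3985899 + 2717528/(-2908014) = 2905300*(1/3985899) + 2717528*(-1/2908014) = 2905300/3985899 - 1358764/1454007 = -397189843912/1931841682431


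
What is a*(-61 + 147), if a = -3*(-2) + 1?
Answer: 602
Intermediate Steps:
a = 7 (a = 6 + 1 = 7)
a*(-61 + 147) = 7*(-61 + 147) = 7*86 = 602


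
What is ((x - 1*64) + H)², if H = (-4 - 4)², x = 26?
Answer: 676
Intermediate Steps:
H = 64 (H = (-8)² = 64)
((x - 1*64) + H)² = ((26 - 1*64) + 64)² = ((26 - 64) + 64)² = (-38 + 64)² = 26² = 676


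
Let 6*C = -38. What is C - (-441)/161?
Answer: -248/69 ≈ -3.5942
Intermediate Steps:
C = -19/3 (C = (1/6)*(-38) = -19/3 ≈ -6.3333)
C - (-441)/161 = -19/3 - (-441)/161 = -19/3 - 1*(-63/23) = -19/3 + 63/23 = -248/69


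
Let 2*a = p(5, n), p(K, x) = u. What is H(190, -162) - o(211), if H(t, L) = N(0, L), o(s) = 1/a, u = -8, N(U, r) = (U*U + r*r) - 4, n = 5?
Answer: 104961/4 ≈ 26240.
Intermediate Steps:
N(U, r) = -4 + U² + r² (N(U, r) = (U² + r²) - 4 = -4 + U² + r²)
p(K, x) = -8
a = -4 (a = (½)*(-8) = -4)
o(s) = -¼ (o(s) = 1/(-4) = -¼)
H(t, L) = -4 + L² (H(t, L) = -4 + 0² + L² = -4 + 0 + L² = -4 + L²)
H(190, -162) - o(211) = (-4 + (-162)²) - 1*(-¼) = (-4 + 26244) + ¼ = 26240 + ¼ = 104961/4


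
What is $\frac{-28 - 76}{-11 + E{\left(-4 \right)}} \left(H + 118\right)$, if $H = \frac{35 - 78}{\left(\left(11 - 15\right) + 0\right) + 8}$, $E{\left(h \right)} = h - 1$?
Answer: $\frac{5577}{8} \approx 697.13$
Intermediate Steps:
$E{\left(h \right)} = -1 + h$
$H = - \frac{43}{4}$ ($H = - \frac{43}{\left(-4 + 0\right) + 8} = - \frac{43}{-4 + 8} = - \frac{43}{4} \approx -10.75$)
$\frac{-28 - 76}{-11 + E{\left(-4 \right)}} \left(H + 118\right) = \frac{-28 - 76}{-11 - 5} \left(- \frac{43}{4} + 118\right) = - \frac{104}{-11 - 5} \cdot \frac{429}{4} = - \frac{104}{-16} \cdot \frac{429}{4} = \left(-104\right) \left(- \frac{1}{16}\right) \frac{429}{4} = \frac{13}{2} \cdot \frac{429}{4} = \frac{5577}{8}$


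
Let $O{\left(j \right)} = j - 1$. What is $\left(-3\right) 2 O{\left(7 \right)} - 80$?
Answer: $-116$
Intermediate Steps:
$O{\left(j \right)} = -1 + j$
$\left(-3\right) 2 O{\left(7 \right)} - 80 = \left(-3\right) 2 \left(-1 + 7\right) - 80 = \left(-6\right) 6 - 80 = -36 - 80 = -116$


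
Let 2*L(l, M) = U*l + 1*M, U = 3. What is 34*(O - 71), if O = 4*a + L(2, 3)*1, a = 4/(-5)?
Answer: -11849/5 ≈ -2369.8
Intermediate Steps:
L(l, M) = M/2 + 3*l/2 (L(l, M) = (3*l + 1*M)/2 = (3*l + M)/2 = (M + 3*l)/2 = M/2 + 3*l/2)
a = -⅘ (a = 4*(-⅕) = -⅘ ≈ -0.80000)
O = 13/10 (O = 4*(-⅘) + ((½)*3 + (3/2)*2)*1 = -16/5 + (3/2 + 3)*1 = -16/5 + (9/2)*1 = -16/5 + 9/2 = 13/10 ≈ 1.3000)
34*(O - 71) = 34*(13/10 - 71) = 34*(-697/10) = -11849/5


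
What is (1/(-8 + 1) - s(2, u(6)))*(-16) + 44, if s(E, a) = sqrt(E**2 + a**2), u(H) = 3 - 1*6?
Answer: 324/7 + 16*sqrt(13) ≈ 103.97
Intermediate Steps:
u(H) = -3 (u(H) = 3 - 6 = -3)
(1/(-8 + 1) - s(2, u(6)))*(-16) + 44 = (1/(-8 + 1) - sqrt(2**2 + (-3)**2))*(-16) + 44 = (1/(-7) - sqrt(4 + 9))*(-16) + 44 = (-1/7 - sqrt(13))*(-16) + 44 = (16/7 + 16*sqrt(13)) + 44 = 324/7 + 16*sqrt(13)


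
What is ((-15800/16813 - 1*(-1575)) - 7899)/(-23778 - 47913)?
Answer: 106341212/1205340783 ≈ 0.088225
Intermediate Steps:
((-15800/16813 - 1*(-1575)) - 7899)/(-23778 - 47913) = ((-15800*1/16813 + 1575) - 7899)/(-71691) = ((-15800/16813 + 1575) - 7899)*(-1/71691) = (26464675/16813 - 7899)*(-1/71691) = -106341212/16813*(-1/71691) = 106341212/1205340783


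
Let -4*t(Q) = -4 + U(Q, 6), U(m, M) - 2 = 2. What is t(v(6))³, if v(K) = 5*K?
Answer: 0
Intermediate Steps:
U(m, M) = 4 (U(m, M) = 2 + 2 = 4)
t(Q) = 0 (t(Q) = -(-4 + 4)/4 = -¼*0 = 0)
t(v(6))³ = 0³ = 0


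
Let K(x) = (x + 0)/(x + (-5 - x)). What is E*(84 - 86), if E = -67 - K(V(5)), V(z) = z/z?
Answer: 668/5 ≈ 133.60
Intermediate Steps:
V(z) = 1
K(x) = -x/5 (K(x) = x/(-5) = x*(-⅕) = -x/5)
E = -334/5 (E = -67 - (-1)/5 = -67 - 1*(-⅕) = -67 + ⅕ = -334/5 ≈ -66.800)
E*(84 - 86) = -334*(84 - 86)/5 = -334/5*(-2) = 668/5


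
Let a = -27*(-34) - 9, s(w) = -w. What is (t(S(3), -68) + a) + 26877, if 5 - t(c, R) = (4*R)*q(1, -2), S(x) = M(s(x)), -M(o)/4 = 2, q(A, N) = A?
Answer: 28063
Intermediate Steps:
M(o) = -8 (M(o) = -4*2 = -8)
S(x) = -8
t(c, R) = 5 - 4*R
a = 909 (a = 918 - 9 = 909)
(t(S(3), -68) + a) + 26877 = ((5 - 4*(-68)) + 909) + 26877 = ((5 + 272) + 909) + 26877 = (277 + 909) + 26877 = 1186 + 26877 = 28063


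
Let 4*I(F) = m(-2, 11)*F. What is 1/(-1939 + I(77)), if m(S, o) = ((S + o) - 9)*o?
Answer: -1/1939 ≈ -0.00051573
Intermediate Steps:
m(S, o) = o*(-9 + S + o) (m(S, o) = (-9 + S + o)*o = o*(-9 + S + o))
I(F) = 0 (I(F) = ((11*(-9 - 2 + 11))*F)/4 = ((11*0)*F)/4 = (0*F)/4 = (1/4)*0 = 0)
1/(-1939 + I(77)) = 1/(-1939 + 0) = 1/(-1939) = -1/1939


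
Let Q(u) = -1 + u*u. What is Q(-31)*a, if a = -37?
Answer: -35520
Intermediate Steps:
Q(u) = -1 + u²
Q(-31)*a = (-1 + (-31)²)*(-37) = (-1 + 961)*(-37) = 960*(-37) = -35520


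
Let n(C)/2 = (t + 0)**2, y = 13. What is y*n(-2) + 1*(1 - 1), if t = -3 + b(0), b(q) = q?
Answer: 234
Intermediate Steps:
t = -3 (t = -3 + 0 = -3)
n(C) = 18 (n(C) = 2*(-3 + 0)**2 = 2*(-3)**2 = 2*9 = 18)
y*n(-2) + 1*(1 - 1) = 13*18 + 1*(1 - 1) = 234 + 1*0 = 234 + 0 = 234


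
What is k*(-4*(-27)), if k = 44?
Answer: 4752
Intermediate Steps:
k*(-4*(-27)) = 44*(-4*(-27)) = 44*108 = 4752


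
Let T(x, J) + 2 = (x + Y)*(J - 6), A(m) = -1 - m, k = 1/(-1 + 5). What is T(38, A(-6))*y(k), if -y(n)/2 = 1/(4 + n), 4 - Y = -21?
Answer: 520/17 ≈ 30.588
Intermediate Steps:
k = ¼ (k = 1/4 = ¼ ≈ 0.25000)
Y = 25 (Y = 4 - 1*(-21) = 4 + 21 = 25)
y(n) = -2/(4 + n)
T(x, J) = -2 + (-6 + J)*(25 + x) (T(x, J) = -2 + (x + 25)*(J - 6) = -2 + (25 + x)*(-6 + J) = -2 + (-6 + J)*(25 + x))
T(38, A(-6))*y(k) = (-152 - 6*38 + 25*(-1 - 1*(-6)) + (-1 - 1*(-6))*38)*(-2/(4 + ¼)) = (-152 - 228 + 25*(-1 + 6) + (-1 + 6)*38)*(-2/17/4) = (-152 - 228 + 25*5 + 5*38)*(-2*4/17) = (-152 - 228 + 125 + 190)*(-8/17) = -65*(-8/17) = 520/17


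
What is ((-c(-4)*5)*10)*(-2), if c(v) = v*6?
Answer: -2400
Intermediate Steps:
c(v) = 6*v
((-c(-4)*5)*10)*(-2) = ((-6*(-4)*5)*10)*(-2) = ((-1*(-24)*5)*10)*(-2) = ((24*5)*10)*(-2) = (120*10)*(-2) = 1200*(-2) = -2400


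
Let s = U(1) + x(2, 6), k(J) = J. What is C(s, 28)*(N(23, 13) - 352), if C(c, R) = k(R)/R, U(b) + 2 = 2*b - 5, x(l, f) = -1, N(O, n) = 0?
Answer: -352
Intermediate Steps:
U(b) = -7 + 2*b (U(b) = -2 + (2*b - 5) = -2 + (-5 + 2*b) = -7 + 2*b)
s = -6 (s = (-7 + 2*1) - 1 = (-7 + 2) - 1 = -5 - 1 = -6)
C(c, R) = 1 (C(c, R) = R/R = 1)
C(s, 28)*(N(23, 13) - 352) = 1*(0 - 352) = 1*(-352) = -352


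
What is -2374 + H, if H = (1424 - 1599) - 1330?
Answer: -3879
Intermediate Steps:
H = -1505 (H = -175 - 1330 = -1505)
-2374 + H = -2374 - 1505 = -3879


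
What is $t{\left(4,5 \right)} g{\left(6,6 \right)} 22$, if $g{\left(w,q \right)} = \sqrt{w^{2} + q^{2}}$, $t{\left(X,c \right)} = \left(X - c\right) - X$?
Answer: $- 660 \sqrt{2} \approx -933.38$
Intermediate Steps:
$t{\left(X,c \right)} = - c$
$g{\left(w,q \right)} = \sqrt{q^{2} + w^{2}}$
$t{\left(4,5 \right)} g{\left(6,6 \right)} 22 = \left(-1\right) 5 \sqrt{6^{2} + 6^{2}} \cdot 22 = - 5 \sqrt{36 + 36} \cdot 22 = - 5 \sqrt{72} \cdot 22 = - 5 \cdot 6 \sqrt{2} \cdot 22 = - 30 \sqrt{2} \cdot 22 = - 660 \sqrt{2}$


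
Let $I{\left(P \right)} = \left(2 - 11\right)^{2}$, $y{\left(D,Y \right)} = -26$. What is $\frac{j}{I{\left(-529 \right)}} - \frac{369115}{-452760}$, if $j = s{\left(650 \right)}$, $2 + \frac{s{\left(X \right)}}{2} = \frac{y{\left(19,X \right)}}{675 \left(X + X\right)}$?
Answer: $\frac{31598154191}{41257755000} \approx 0.76587$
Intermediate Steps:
$I{\left(P \right)} = 81$ ($I{\left(P \right)} = \left(-9\right)^{2} = 81$)
$s{\left(X \right)} = -4 - \frac{26}{675 X}$ ($s{\left(X \right)} = -4 + 2 \left(- \frac{26}{675 \left(X + X\right)}\right) = -4 + 2 \left(- \frac{26}{675 \cdot 2 X}\right) = -4 + 2 \left(- \frac{26}{1350 X}\right) = -4 + 2 \left(- 26 \frac{1}{1350 X}\right) = -4 + 2 \left(- \frac{13}{675 X}\right) = -4 - \frac{26}{675 X}$)
$j = - \frac{67501}{16875}$ ($j = -4 - \frac{26}{675 \cdot 650} = -4 - \frac{1}{16875} = - \frac{67501}{16875} \approx -4.0001$)
$\frac{j}{I{\left(-529 \right)}} - \frac{369115}{-452760} = - \frac{67501}{16875 \cdot 81} - \frac{369115}{-452760} = \left(- \frac{67501}{16875}\right) \frac{1}{81} - - \frac{73823}{90552} = - \frac{67501}{1366875} + \frac{73823}{90552} = \frac{31598154191}{41257755000}$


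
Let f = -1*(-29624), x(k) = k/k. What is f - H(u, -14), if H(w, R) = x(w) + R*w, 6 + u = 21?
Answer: 29833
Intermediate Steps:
u = 15 (u = -6 + 21 = 15)
x(k) = 1
H(w, R) = 1 + R*w
f = 29624
f - H(u, -14) = 29624 - (1 - 14*15) = 29624 - (1 - 210) = 29624 - 1*(-209) = 29624 + 209 = 29833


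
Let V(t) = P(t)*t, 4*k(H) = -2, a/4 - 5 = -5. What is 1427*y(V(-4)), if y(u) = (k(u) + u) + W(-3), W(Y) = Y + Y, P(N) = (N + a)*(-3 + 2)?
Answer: -64215/2 ≈ -32108.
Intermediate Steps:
a = 0 (a = 20 + 4*(-5) = 20 - 20 = 0)
k(H) = -½ (k(H) = (¼)*(-2) = -½)
P(N) = -N (P(N) = (N + 0)*(-3 + 2) = N*(-1) = -N)
W(Y) = 2*Y
V(t) = -t² (V(t) = (-t)*t = -t²)
y(u) = -13/2 + u (y(u) = (-½ + u) + 2*(-3) = (-½ + u) - 6 = -13/2 + u)
1427*y(V(-4)) = 1427*(-13/2 - 1*(-4)²) = 1427*(-13/2 - 1*16) = 1427*(-13/2 - 16) = 1427*(-45/2) = -64215/2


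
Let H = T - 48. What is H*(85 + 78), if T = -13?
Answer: -9943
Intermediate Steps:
H = -61 (H = -13 - 48 = -61)
H*(85 + 78) = -61*(85 + 78) = -61*163 = -9943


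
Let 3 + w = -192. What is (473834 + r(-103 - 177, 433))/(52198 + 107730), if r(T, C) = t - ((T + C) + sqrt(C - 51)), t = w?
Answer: 236743/79964 - sqrt(382)/159928 ≈ 2.9605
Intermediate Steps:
w = -195 (w = -3 - 192 = -195)
t = -195
r(T, C) = -195 - C - T - sqrt(-51 + C) (r(T, C) = -195 - ((T + C) + sqrt(C - 51)) = -195 - ((C + T) + sqrt(-51 + C)) = -195 - (C + T + sqrt(-51 + C)) = -195 + (-C - T - sqrt(-51 + C)) = -195 - C - T - sqrt(-51 + C))
(473834 + r(-103 - 177, 433))/(52198 + 107730) = (473834 + (-195 - 1*433 - (-103 - 177) - sqrt(-51 + 433)))/(52198 + 107730) = (473834 + (-195 - 433 - 1*(-280) - sqrt(382)))/159928 = (473834 + (-195 - 433 + 280 - sqrt(382)))*(1/159928) = (473834 + (-348 - sqrt(382)))*(1/159928) = (473486 - sqrt(382))*(1/159928) = 236743/79964 - sqrt(382)/159928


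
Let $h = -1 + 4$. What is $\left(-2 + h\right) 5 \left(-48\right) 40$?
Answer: $-9600$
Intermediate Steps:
$h = 3$
$\left(-2 + h\right) 5 \left(-48\right) 40 = \left(-2 + 3\right) 5 \left(-48\right) 40 = 1 \cdot 5 \left(-48\right) 40 = 5 \left(-48\right) 40 = \left(-240\right) 40 = -9600$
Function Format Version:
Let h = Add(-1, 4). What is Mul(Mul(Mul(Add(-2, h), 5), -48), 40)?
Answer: -9600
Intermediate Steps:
h = 3
Mul(Mul(Mul(Add(-2, h), 5), -48), 40) = Mul(Mul(Mul(Add(-2, 3), 5), -48), 40) = Mul(Mul(Mul(1, 5), -48), 40) = Mul(Mul(5, -48), 40) = Mul(-240, 40) = -9600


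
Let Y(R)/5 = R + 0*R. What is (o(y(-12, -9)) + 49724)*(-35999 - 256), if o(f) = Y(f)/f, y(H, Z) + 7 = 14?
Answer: -1802924895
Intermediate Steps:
Y(R) = 5*R (Y(R) = 5*(R + 0*R) = 5*(R + 0) = 5*R)
y(H, Z) = 7 (y(H, Z) = -7 + 14 = 7)
o(f) = 5 (o(f) = (5*f)/f = 5)
(o(y(-12, -9)) + 49724)*(-35999 - 256) = (5 + 49724)*(-35999 - 256) = 49729*(-36255) = -1802924895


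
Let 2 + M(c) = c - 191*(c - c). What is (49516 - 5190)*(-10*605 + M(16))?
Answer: -267551736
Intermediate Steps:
M(c) = -2 + c (M(c) = -2 + (c - 191*(c - c)) = -2 + (c - 191*0) = -2 + (c + 0) = -2 + c)
(49516 - 5190)*(-10*605 + M(16)) = (49516 - 5190)*(-10*605 + (-2 + 16)) = 44326*(-6050 + 14) = 44326*(-6036) = -267551736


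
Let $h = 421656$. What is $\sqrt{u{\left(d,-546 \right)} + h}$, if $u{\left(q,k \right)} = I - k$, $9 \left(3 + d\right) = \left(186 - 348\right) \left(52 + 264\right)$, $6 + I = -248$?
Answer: $2 \sqrt{105487} \approx 649.58$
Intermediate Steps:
$I = -254$ ($I = -6 - 248 = -254$)
$d = -5691$ ($d = -3 + \frac{\left(186 - 348\right) \left(52 + 264\right)}{9} = -3 + \frac{\left(-162\right) 316}{9} = -3 + \frac{1}{9} \left(-51192\right) = -3 - 5688 = -5691$)
$u{\left(q,k \right)} = -254 - k$
$\sqrt{u{\left(d,-546 \right)} + h} = \sqrt{\left(-254 - -546\right) + 421656} = \sqrt{\left(-254 + 546\right) + 421656} = \sqrt{292 + 421656} = \sqrt{421948} = 2 \sqrt{105487}$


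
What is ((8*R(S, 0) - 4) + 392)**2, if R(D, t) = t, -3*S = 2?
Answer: 150544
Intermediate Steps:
S = -2/3 (S = -1/3*2 = -2/3 ≈ -0.66667)
((8*R(S, 0) - 4) + 392)**2 = ((8*0 - 4) + 392)**2 = ((0 - 4) + 392)**2 = (-4 + 392)**2 = 388**2 = 150544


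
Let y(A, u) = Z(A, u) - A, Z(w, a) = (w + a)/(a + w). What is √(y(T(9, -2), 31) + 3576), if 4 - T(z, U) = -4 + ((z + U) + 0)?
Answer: 2*√894 ≈ 59.800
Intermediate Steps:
Z(w, a) = 1 (Z(w, a) = (a + w)/(a + w) = 1)
T(z, U) = 8 - U - z (T(z, U) = 4 - (-4 + ((z + U) + 0)) = 4 - (-4 + ((U + z) + 0)) = 4 - (-4 + (U + z)) = 4 - (-4 + U + z) = 4 + (4 - U - z) = 8 - U - z)
y(A, u) = 1 - A
√(y(T(9, -2), 31) + 3576) = √((1 - (8 - 1*(-2) - 1*9)) + 3576) = √((1 - (8 + 2 - 9)) + 3576) = √((1 - 1*1) + 3576) = √((1 - 1) + 3576) = √(0 + 3576) = √3576 = 2*√894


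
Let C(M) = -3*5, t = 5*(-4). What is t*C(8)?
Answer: 300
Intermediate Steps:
t = -20
C(M) = -15
t*C(8) = -20*(-15) = 300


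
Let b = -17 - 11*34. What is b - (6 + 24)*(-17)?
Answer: 119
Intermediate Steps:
b = -391 (b = -17 - 374 = -391)
b - (6 + 24)*(-17) = -391 - (6 + 24)*(-17) = -391 - 30*(-17) = -391 - 1*(-510) = -391 + 510 = 119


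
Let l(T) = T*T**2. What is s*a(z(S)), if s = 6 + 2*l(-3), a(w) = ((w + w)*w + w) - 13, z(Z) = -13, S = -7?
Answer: -14976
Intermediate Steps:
l(T) = T**3
a(w) = -13 + w + 2*w**2 (a(w) = ((2*w)*w + w) - 13 = (2*w**2 + w) - 13 = (w + 2*w**2) - 13 = -13 + w + 2*w**2)
s = -48 (s = 6 + 2*(-3)**3 = 6 + 2*(-27) = 6 - 54 = -48)
s*a(z(S)) = -48*(-13 - 13 + 2*(-13)**2) = -48*(-13 - 13 + 2*169) = -48*(-13 - 13 + 338) = -48*312 = -14976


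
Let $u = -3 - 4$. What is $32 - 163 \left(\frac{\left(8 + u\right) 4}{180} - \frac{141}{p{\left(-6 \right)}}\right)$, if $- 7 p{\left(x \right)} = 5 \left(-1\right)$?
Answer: $\frac{1449206}{45} \approx 32205.0$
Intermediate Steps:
$u = -7$
$p{\left(x \right)} = \frac{5}{7}$ ($p{\left(x \right)} = - \frac{5 \left(-1\right)}{7} = \left(- \frac{1}{7}\right) \left(-5\right) = \frac{5}{7}$)
$32 - 163 \left(\frac{\left(8 + u\right) 4}{180} - \frac{141}{p{\left(-6 \right)}}\right) = 32 - 163 \left(\frac{\left(8 - 7\right) 4}{180} - \frac{141}{\frac{5}{7}}\right) = 32 - 163 \left(1 \cdot 4 \cdot \frac{1}{180} - \frac{987}{5}\right) = 32 - 163 \left(4 \cdot \frac{1}{180} - \frac{987}{5}\right) = 32 - 163 \left(\frac{1}{45} - \frac{987}{5}\right) = 32 - - \frac{1447766}{45} = 32 + \frac{1447766}{45} = \frac{1449206}{45}$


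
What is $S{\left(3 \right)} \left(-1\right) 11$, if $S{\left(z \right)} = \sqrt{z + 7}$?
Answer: $- 11 \sqrt{10} \approx -34.785$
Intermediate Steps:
$S{\left(z \right)} = \sqrt{7 + z}$
$S{\left(3 \right)} \left(-1\right) 11 = \sqrt{7 + 3} \left(-1\right) 11 = \sqrt{10} \left(-1\right) 11 = - \sqrt{10} \cdot 11 = - 11 \sqrt{10}$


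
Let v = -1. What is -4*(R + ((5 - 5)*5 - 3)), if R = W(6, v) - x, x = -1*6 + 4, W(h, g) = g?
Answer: 8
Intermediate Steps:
x = -2 (x = -6 + 4 = -2)
R = 1 (R = -1 - 1*(-2) = -1 + 2 = 1)
-4*(R + ((5 - 5)*5 - 3)) = -4*(1 + ((5 - 5)*5 - 3)) = -4*(1 + (0*5 - 3)) = -4*(1 + (0 - 3)) = -4*(1 - 3) = -4*(-2) = 8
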